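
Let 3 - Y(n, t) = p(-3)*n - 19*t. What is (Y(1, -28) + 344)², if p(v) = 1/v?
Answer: 306916/9 ≈ 34102.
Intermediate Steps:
Y(n, t) = 3 + 19*t + n/3 (Y(n, t) = 3 - (n/(-3) - 19*t) = 3 - (-n/3 - 19*t) = 3 - (-19*t - n/3) = 3 + (19*t + n/3) = 3 + 19*t + n/3)
(Y(1, -28) + 344)² = ((3 + 19*(-28) + (⅓)*1) + 344)² = ((3 - 532 + ⅓) + 344)² = (-1586/3 + 344)² = (-554/3)² = 306916/9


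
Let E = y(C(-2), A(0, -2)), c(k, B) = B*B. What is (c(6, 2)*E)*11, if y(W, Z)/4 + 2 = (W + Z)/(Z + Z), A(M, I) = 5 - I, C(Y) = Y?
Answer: -2024/7 ≈ -289.14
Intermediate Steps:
c(k, B) = B**2
y(W, Z) = -8 + 2*(W + Z)/Z (y(W, Z) = -8 + 4*((W + Z)/(Z + Z)) = -8 + 4*((W + Z)/((2*Z))) = -8 + 4*((W + Z)*(1/(2*Z))) = -8 + 4*((W + Z)/(2*Z)) = -8 + 2*(W + Z)/Z)
E = -46/7 (E = -6 + 2*(-2)/(5 - 1*(-2)) = -6 + 2*(-2)/(5 + 2) = -6 + 2*(-2)/7 = -6 + 2*(-2)*(1/7) = -6 - 4/7 = -46/7 ≈ -6.5714)
(c(6, 2)*E)*11 = (2**2*(-46/7))*11 = (4*(-46/7))*11 = -184/7*11 = -2024/7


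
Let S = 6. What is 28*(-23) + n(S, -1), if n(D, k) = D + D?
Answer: -632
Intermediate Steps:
n(D, k) = 2*D
28*(-23) + n(S, -1) = 28*(-23) + 2*6 = -644 + 12 = -632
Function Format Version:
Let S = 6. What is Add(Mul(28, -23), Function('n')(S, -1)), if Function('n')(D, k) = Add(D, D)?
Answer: -632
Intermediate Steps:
Function('n')(D, k) = Mul(2, D)
Add(Mul(28, -23), Function('n')(S, -1)) = Add(Mul(28, -23), Mul(2, 6)) = Add(-644, 12) = -632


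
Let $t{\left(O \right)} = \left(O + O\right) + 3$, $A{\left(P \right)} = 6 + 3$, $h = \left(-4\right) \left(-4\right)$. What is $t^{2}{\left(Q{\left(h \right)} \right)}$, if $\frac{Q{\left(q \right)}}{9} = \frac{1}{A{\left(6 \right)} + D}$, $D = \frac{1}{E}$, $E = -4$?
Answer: $\frac{31329}{1225} \approx 25.575$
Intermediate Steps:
$h = 16$
$D = - \frac{1}{4}$ ($D = \frac{1}{-4} = - \frac{1}{4} \approx -0.25$)
$A{\left(P \right)} = 9$
$Q{\left(q \right)} = \frac{36}{35}$ ($Q{\left(q \right)} = \frac{9}{9 - \frac{1}{4}} = \frac{9}{\frac{35}{4}} = 9 \cdot \frac{4}{35} = \frac{36}{35}$)
$t{\left(O \right)} = 3 + 2 O$ ($t{\left(O \right)} = 2 O + 3 = 3 + 2 O$)
$t^{2}{\left(Q{\left(h \right)} \right)} = \left(3 + 2 \cdot \frac{36}{35}\right)^{2} = \left(3 + \frac{72}{35}\right)^{2} = \left(\frac{177}{35}\right)^{2} = \frac{31329}{1225}$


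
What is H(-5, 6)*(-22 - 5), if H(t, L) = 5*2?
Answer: -270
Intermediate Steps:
H(t, L) = 10
H(-5, 6)*(-22 - 5) = 10*(-22 - 5) = 10*(-27) = -270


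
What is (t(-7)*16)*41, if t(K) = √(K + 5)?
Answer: 656*I*√2 ≈ 927.72*I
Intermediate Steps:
t(K) = √(5 + K)
(t(-7)*16)*41 = (√(5 - 7)*16)*41 = (√(-2)*16)*41 = ((I*√2)*16)*41 = (16*I*√2)*41 = 656*I*√2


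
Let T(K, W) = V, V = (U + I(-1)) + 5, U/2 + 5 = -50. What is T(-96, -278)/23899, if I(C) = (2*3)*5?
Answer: -75/23899 ≈ -0.0031382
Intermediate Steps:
U = -110 (U = -10 + 2*(-50) = -10 - 100 = -110)
I(C) = 30 (I(C) = 6*5 = 30)
V = -75 (V = (-110 + 30) + 5 = -80 + 5 = -75)
T(K, W) = -75
T(-96, -278)/23899 = -75/23899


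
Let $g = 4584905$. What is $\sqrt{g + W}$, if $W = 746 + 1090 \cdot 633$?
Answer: $\sqrt{5275621} \approx 2296.9$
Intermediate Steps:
$W = 690716$ ($W = 746 + 689970 = 690716$)
$\sqrt{g + W} = \sqrt{4584905 + 690716} = \sqrt{5275621}$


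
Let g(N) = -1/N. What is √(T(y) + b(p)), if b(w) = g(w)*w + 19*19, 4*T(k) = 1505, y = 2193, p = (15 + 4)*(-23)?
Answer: √2945/2 ≈ 27.134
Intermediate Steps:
p = -437 (p = 19*(-23) = -437)
T(k) = 1505/4 (T(k) = (¼)*1505 = 1505/4)
b(w) = 360 (b(w) = (-1/w)*w + 19*19 = -1 + 361 = 360)
√(T(y) + b(p)) = √(1505/4 + 360) = √(2945/4) = √2945/2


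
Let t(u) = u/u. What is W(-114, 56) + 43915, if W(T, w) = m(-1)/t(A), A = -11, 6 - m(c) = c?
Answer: 43922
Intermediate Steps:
m(c) = 6 - c
t(u) = 1
W(T, w) = 7 (W(T, w) = (6 - 1*(-1))/1 = (6 + 1)*1 = 7*1 = 7)
W(-114, 56) + 43915 = 7 + 43915 = 43922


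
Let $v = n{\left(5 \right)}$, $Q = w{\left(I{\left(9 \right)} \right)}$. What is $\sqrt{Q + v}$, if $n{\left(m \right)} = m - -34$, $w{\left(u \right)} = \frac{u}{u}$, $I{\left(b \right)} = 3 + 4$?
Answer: $2 \sqrt{10} \approx 6.3246$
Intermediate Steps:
$I{\left(b \right)} = 7$
$w{\left(u \right)} = 1$
$Q = 1$
$n{\left(m \right)} = 34 + m$ ($n{\left(m \right)} = m + 34 = 34 + m$)
$v = 39$ ($v = 34 + 5 = 39$)
$\sqrt{Q + v} = \sqrt{1 + 39} = \sqrt{40} = 2 \sqrt{10}$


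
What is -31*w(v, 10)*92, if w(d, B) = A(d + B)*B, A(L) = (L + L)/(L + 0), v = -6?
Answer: -57040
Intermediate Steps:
A(L) = 2 (A(L) = (2*L)/L = 2)
w(d, B) = 2*B
-31*w(v, 10)*92 = -62*10*92 = -31*20*92 = -620*92 = -57040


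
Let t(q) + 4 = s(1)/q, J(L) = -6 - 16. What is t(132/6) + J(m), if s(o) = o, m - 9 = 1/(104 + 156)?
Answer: -571/22 ≈ -25.955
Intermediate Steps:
m = 2341/260 (m = 9 + 1/(104 + 156) = 9 + 1/260 = 2341/260 ≈ 9.0038)
J(L) = -22
t(q) = -4 + 1/q
t(132/6) + J(m) = (-4 + 1/(132/6)) - 22 = (-4 + 1/(132*(⅙))) - 22 = (-4 + 1/22) - 22 = -87/22 - 22 = -571/22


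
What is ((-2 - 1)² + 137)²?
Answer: 21316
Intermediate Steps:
((-2 - 1)² + 137)² = ((-3)² + 137)² = (9 + 137)² = 146² = 21316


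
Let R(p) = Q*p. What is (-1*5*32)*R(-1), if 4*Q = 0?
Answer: 0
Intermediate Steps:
Q = 0 (Q = (1/4)*0 = 0)
R(p) = 0 (R(p) = 0*p = 0)
(-1*5*32)*R(-1) = (-1*5*32)*0 = -5*32*0 = -160*0 = 0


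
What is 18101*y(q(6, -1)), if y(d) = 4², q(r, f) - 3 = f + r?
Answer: 289616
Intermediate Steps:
q(r, f) = 3 + f + r (q(r, f) = 3 + (f + r) = 3 + f + r)
y(d) = 16
18101*y(q(6, -1)) = 18101*16 = 289616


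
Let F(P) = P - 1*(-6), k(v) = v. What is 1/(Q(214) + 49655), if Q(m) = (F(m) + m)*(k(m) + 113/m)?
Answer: 107/15275338 ≈ 7.0048e-6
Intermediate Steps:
F(P) = 6 + P (F(P) = P + 6 = 6 + P)
Q(m) = (6 + 2*m)*(m + 113/m) (Q(m) = ((6 + m) + m)*(m + 113/m) = (6 + 2*m)*(m + 113/m))
1/(Q(214) + 49655) = 1/((226 + 2*214**2 + 6*214 + 678/214) + 49655) = 1/((226 + 2*45796 + 1284 + 678*(1/214)) + 49655) = 1/((226 + 91592 + 1284 + 339/107) + 49655) = 1/(9962253/107 + 49655) = 1/(15275338/107) = 107/15275338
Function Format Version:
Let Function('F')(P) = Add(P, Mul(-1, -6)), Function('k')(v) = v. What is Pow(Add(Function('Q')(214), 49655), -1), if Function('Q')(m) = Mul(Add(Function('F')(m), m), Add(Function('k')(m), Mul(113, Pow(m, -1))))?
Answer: Rational(107, 15275338) ≈ 7.0048e-6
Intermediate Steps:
Function('F')(P) = Add(6, P) (Function('F')(P) = Add(P, 6) = Add(6, P))
Function('Q')(m) = Mul(Add(6, Mul(2, m)), Add(m, Mul(113, Pow(m, -1)))) (Function('Q')(m) = Mul(Add(Add(6, m), m), Add(m, Mul(113, Pow(m, -1)))) = Mul(Add(6, Mul(2, m)), Add(m, Mul(113, Pow(m, -1)))))
Pow(Add(Function('Q')(214), 49655), -1) = Pow(Add(Add(226, Mul(2, Pow(214, 2)), Mul(6, 214), Mul(678, Pow(214, -1))), 49655), -1) = Pow(Add(Add(226, Mul(2, 45796), 1284, Mul(678, Rational(1, 214))), 49655), -1) = Pow(Add(Add(226, 91592, 1284, Rational(339, 107)), 49655), -1) = Pow(Add(Rational(9962253, 107), 49655), -1) = Pow(Rational(15275338, 107), -1) = Rational(107, 15275338)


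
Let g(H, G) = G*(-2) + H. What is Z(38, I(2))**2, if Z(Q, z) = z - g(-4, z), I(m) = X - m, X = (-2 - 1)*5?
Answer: 2209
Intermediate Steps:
X = -15 (X = -3*5 = -15)
I(m) = -15 - m
g(H, G) = H - 2*G (g(H, G) = -2*G + H = H - 2*G)
Z(Q, z) = 4 + 3*z (Z(Q, z) = z - (-4 - 2*z) = z + (4 + 2*z) = 4 + 3*z)
Z(38, I(2))**2 = (4 + 3*(-15 - 1*2))**2 = (4 + 3*(-15 - 2))**2 = (4 + 3*(-17))**2 = (4 - 51)**2 = (-47)**2 = 2209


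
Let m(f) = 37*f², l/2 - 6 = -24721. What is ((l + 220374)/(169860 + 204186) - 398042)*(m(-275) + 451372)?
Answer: -241902056564982518/187023 ≈ -1.2934e+12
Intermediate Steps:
l = -49430 (l = 12 + 2*(-24721) = 12 - 49442 = -49430)
((l + 220374)/(169860 + 204186) - 398042)*(m(-275) + 451372) = ((-49430 + 220374)/(169860 + 204186) - 398042)*(37*(-275)² + 451372) = (170944/374046 - 398042)*(37*75625 + 451372) = (170944*(1/374046) - 398042)*(2798125 + 451372) = (85472/187023 - 398042)*3249497 = -74442923494/187023*3249497 = -241902056564982518/187023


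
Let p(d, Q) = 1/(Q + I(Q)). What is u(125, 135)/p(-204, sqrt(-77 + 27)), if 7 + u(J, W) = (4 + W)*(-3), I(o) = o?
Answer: -4240*I*sqrt(2) ≈ -5996.3*I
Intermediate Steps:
u(J, W) = -19 - 3*W (u(J, W) = -7 + (4 + W)*(-3) = -7 + (-12 - 3*W) = -19 - 3*W)
p(d, Q) = 1/(2*Q) (p(d, Q) = 1/(Q + Q) = 1/(2*Q))
u(125, 135)/p(-204, sqrt(-77 + 27)) = (-19 - 3*135)/((1/(2*(sqrt(-77 + 27))))) = (-19 - 405)/((1/(2*(sqrt(-50))))) = -424*10*I*sqrt(2) = -4240*I*sqrt(2)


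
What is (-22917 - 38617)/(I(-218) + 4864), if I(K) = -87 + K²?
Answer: -61534/52301 ≈ -1.1765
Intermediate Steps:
(-22917 - 38617)/(I(-218) + 4864) = (-22917 - 38617)/((-87 + (-218)²) + 4864) = -61534/((-87 + 47524) + 4864) = -61534/(47437 + 4864) = -61534/52301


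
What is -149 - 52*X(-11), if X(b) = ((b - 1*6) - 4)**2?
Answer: -23081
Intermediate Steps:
X(b) = (-10 + b)**2 (X(b) = ((b - 6) - 4)**2 = ((-6 + b) - 4)**2 = (-10 + b)**2)
-149 - 52*X(-11) = -149 - 52*(-10 - 11)**2 = -149 - 52*(-21)**2 = -149 - 52*441 = -149 - 22932 = -23081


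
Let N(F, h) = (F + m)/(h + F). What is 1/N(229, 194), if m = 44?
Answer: 141/91 ≈ 1.5494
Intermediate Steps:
N(F, h) = (44 + F)/(F + h) (N(F, h) = (F + 44)/(h + F) = (44 + F)/(F + h))
1/N(229, 194) = 1/((44 + 229)/(229 + 194)) = 1/(273/423) = 1/((1/423)*273) = 1/(91/141) = 141/91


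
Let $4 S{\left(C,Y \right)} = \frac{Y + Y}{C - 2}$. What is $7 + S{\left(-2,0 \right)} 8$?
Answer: $7$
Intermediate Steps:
$S{\left(C,Y \right)} = \frac{Y}{2 \left(-2 + C\right)}$ ($S{\left(C,Y \right)} = \frac{\left(Y + Y\right) \frac{1}{C - 2}}{4} = \frac{2 Y \frac{1}{-2 + C}}{4} = \frac{Y}{2 \left(-2 + C\right)}$)
$7 + S{\left(-2,0 \right)} 8 = 7 + \frac{1}{2} \cdot 0 \frac{1}{-2 - 2} \cdot 8 = 7 + \frac{1}{2} \cdot 0 \frac{1}{-4} \cdot 8 = 7 + \frac{1}{2} \cdot 0 \left(- \frac{1}{4}\right) 8 = 7 + 0 \cdot 8 = 7 + 0 = 7$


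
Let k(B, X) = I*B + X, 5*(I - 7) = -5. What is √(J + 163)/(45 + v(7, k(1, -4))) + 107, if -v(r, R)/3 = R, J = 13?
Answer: 107 + 4*√11/39 ≈ 107.34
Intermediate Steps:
I = 6 (I = 7 + (⅕)*(-5) = 7 - 1 = 6)
k(B, X) = X + 6*B (k(B, X) = 6*B + X = X + 6*B)
v(r, R) = -3*R
√(J + 163)/(45 + v(7, k(1, -4))) + 107 = √(13 + 163)/(45 - 3*(-4 + 6*1)) + 107 = √176/(45 - 3*(-4 + 6)) + 107 = (4*√11)/(45 - 3*2) + 107 = (4*√11)/(45 - 6) + 107 = (4*√11)/39 + 107 = 4*√11/39 + 107 = 107 + 4*√11/39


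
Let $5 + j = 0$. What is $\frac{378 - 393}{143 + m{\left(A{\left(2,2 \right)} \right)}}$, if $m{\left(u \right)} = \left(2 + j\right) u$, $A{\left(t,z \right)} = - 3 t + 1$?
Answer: $- \frac{15}{158} \approx -0.094937$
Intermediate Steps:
$j = -5$ ($j = -5 + 0 = -5$)
$A{\left(t,z \right)} = 1 - 3 t$
$m{\left(u \right)} = - 3 u$ ($m{\left(u \right)} = \left(2 - 5\right) u = - 3 u$)
$\frac{378 - 393}{143 + m{\left(A{\left(2,2 \right)} \right)}} = \frac{378 - 393}{143 - 3 \left(1 - 6\right)} = - \frac{15}{143 - 3 \left(1 - 6\right)} = - \frac{15}{143 - -15} = - \frac{15}{143 + 15} = - \frac{15}{158}$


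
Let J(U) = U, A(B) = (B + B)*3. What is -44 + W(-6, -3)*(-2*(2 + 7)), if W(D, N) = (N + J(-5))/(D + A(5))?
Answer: -38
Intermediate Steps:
A(B) = 6*B (A(B) = (2*B)*3 = 6*B)
W(D, N) = (-5 + N)/(30 + D) (W(D, N) = (N - 5)/(D + 6*5) = (-5 + N)/(D + 30) = (-5 + N)/(30 + D))
-44 + W(-6, -3)*(-2*(2 + 7)) = -44 + ((-5 - 3)/(30 - 6))*(-2*(2 + 7)) = -44 + (-8/24)*(-2*9) = -44 + ((1/24)*(-8))*(-18) = -44 - ⅓*(-18) = -44 + 6 = -38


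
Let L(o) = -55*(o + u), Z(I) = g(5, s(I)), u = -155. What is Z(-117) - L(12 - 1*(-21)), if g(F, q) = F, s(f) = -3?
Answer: -6705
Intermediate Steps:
Z(I) = 5
L(o) = 8525 - 55*o (L(o) = -55*(o - 155) = -55*(-155 + o) = 8525 - 55*o)
Z(-117) - L(12 - 1*(-21)) = 5 - (8525 - 55*(12 - 1*(-21))) = 5 - (8525 - 55*(12 + 21)) = 5 - (8525 - 55*33) = 5 - (8525 - 1815) = 5 - 1*6710 = 5 - 6710 = -6705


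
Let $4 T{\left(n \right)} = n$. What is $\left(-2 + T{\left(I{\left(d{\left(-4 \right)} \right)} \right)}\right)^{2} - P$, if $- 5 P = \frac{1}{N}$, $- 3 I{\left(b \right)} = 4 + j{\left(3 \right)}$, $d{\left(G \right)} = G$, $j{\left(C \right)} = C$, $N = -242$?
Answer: $\frac{581333}{87120} \approx 6.6728$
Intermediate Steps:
$I{\left(b \right)} = - \frac{7}{3}$ ($I{\left(b \right)} = - \frac{4 + 3}{3} = \left(- \frac{1}{3}\right) 7 = - \frac{7}{3}$)
$T{\left(n \right)} = \frac{n}{4}$
$P = \frac{1}{1210}$ ($P = - \frac{1}{5 \left(-242\right)} = \left(- \frac{1}{5}\right) \left(- \frac{1}{242}\right) = \frac{1}{1210} \approx 0.00082645$)
$\left(-2 + T{\left(I{\left(d{\left(-4 \right)} \right)} \right)}\right)^{2} - P = \left(-2 + \frac{1}{4} \left(- \frac{7}{3}\right)\right)^{2} - \frac{1}{1210} = \left(-2 - \frac{7}{12}\right)^{2} - \frac{1}{1210} = \left(- \frac{31}{12}\right)^{2} - \frac{1}{1210} = \frac{961}{144} - \frac{1}{1210} = \frac{581333}{87120}$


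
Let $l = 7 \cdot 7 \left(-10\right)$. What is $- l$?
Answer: $490$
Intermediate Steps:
$l = -490$ ($l = 49 \left(-10\right) = -490$)
$- l = \left(-1\right) \left(-490\right) = 490$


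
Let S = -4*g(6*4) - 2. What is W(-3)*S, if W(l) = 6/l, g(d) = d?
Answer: 196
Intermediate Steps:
S = -98 (S = -24*4 - 2 = -4*24 - 2 = -96 - 2 = -98)
W(-3)*S = (6/(-3))*(-98) = (6*(-⅓))*(-98) = -2*(-98) = 196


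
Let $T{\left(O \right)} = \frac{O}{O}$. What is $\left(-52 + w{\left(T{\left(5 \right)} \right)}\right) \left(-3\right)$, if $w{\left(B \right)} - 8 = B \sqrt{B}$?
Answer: $129$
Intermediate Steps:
$T{\left(O \right)} = 1$
$w{\left(B \right)} = 8 + B^{\frac{3}{2}}$ ($w{\left(B \right)} = 8 + B \sqrt{B} = 8 + B^{\frac{3}{2}}$)
$\left(-52 + w{\left(T{\left(5 \right)} \right)}\right) \left(-3\right) = \left(-52 + \left(8 + 1^{\frac{3}{2}}\right)\right) \left(-3\right) = \left(-52 + \left(8 + 1\right)\right) \left(-3\right) = \left(-52 + 9\right) \left(-3\right) = \left(-43\right) \left(-3\right) = 129$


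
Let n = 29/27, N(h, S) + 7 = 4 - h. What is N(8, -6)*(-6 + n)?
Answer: 1463/27 ≈ 54.185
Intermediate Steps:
N(h, S) = -3 - h (N(h, S) = -7 + (4 - h) = -3 - h)
n = 29/27 (n = 29*(1/27) = 29/27 ≈ 1.0741)
N(8, -6)*(-6 + n) = (-3 - 1*8)*(-6 + 29/27) = (-3 - 8)*(-133/27) = -11*(-133/27) = 1463/27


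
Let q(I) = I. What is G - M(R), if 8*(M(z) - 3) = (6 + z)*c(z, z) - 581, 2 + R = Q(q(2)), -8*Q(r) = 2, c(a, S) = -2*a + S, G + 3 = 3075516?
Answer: 393674441/128 ≈ 3.0756e+6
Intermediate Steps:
G = 3075513 (G = -3 + 3075516 = 3075513)
c(a, S) = S - 2*a
Q(r) = -¼ (Q(r) = -⅛*2 = -¼)
R = -9/4 (R = -2 - ¼ = -9/4 ≈ -2.2500)
M(z) = -557/8 - z*(6 + z)/8 (M(z) = 3 + ((6 + z)*(z - 2*z) - 581)/8 = 3 + ((6 + z)*(-z) - 581)/8 = 3 + (-z*(6 + z) - 581)/8 = 3 + (-581 - z*(6 + z))/8 = 3 + (-581/8 - z*(6 + z)/8) = -557/8 - z*(6 + z)/8)
G - M(R) = 3075513 - (-557/8 - ¾*(-9/4) - (-9/4)²/8) = 3075513 - (-557/8 + 27/16 - ⅛*81/16) = 3075513 - (-557/8 + 27/16 - 81/128) = 3075513 - 1*(-8777/128) = 3075513 + 8777/128 = 393674441/128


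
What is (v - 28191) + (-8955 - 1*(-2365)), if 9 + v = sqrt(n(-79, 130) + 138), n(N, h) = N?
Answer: -34790 + sqrt(59) ≈ -34782.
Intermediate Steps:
v = -9 + sqrt(59) (v = -9 + sqrt(-79 + 138) = -9 + sqrt(59) ≈ -1.3189)
(v - 28191) + (-8955 - 1*(-2365)) = ((-9 + sqrt(59)) - 28191) + (-8955 - 1*(-2365)) = (-28200 + sqrt(59)) + (-8955 + 2365) = (-28200 + sqrt(59)) - 6590 = -34790 + sqrt(59)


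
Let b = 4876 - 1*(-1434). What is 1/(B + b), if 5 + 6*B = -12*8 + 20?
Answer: 2/12593 ≈ 0.00015882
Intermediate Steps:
B = -27/2 (B = -⅚ + (-12*8 + 20)/6 = -⅚ + (-96 + 20)/6 = -⅚ + (⅙)*(-76) = -⅚ - 38/3 = -27/2 ≈ -13.500)
b = 6310 (b = 4876 + 1434 = 6310)
1/(B + b) = 1/(-27/2 + 6310) = 1/(12593/2) = 2/12593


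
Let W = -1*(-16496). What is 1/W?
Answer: 1/16496 ≈ 6.0621e-5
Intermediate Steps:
W = 16496
1/W = 1/16496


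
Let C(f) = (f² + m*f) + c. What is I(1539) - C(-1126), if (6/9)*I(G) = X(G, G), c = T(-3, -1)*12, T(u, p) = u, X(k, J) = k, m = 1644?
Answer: 1171225/2 ≈ 5.8561e+5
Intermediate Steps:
c = -36 (c = -3*12 = -36)
I(G) = 3*G/2
C(f) = -36 + f² + 1644*f (C(f) = (f² + 1644*f) - 36 = -36 + f² + 1644*f)
I(1539) - C(-1126) = (3/2)*1539 - (-36 + (-1126)² + 1644*(-1126)) = 4617/2 - (-36 + 1267876 - 1851144) = 4617/2 - 1*(-583304) = 4617/2 + 583304 = 1171225/2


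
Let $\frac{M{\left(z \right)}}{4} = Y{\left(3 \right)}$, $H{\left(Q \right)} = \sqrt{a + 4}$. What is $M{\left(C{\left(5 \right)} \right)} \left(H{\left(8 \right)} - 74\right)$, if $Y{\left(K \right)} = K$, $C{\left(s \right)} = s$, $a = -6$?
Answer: $-888 + 12 i \sqrt{2} \approx -888.0 + 16.971 i$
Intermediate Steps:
$H{\left(Q \right)} = i \sqrt{2}$ ($H{\left(Q \right)} = \sqrt{-6 + 4} = \sqrt{-2} = i \sqrt{2}$)
$M{\left(z \right)} = 12$ ($M{\left(z \right)} = 4 \cdot 3 = 12$)
$M{\left(C{\left(5 \right)} \right)} \left(H{\left(8 \right)} - 74\right) = 12 \left(i \sqrt{2} - 74\right) = 12 \left(-74 + i \sqrt{2}\right) = -888 + 12 i \sqrt{2}$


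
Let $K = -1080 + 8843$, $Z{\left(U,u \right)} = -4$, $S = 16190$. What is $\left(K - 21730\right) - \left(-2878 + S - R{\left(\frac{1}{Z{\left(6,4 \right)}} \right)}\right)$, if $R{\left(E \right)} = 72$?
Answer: $-27207$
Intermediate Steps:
$K = 7763$
$\left(K - 21730\right) - \left(-2878 + S - R{\left(\frac{1}{Z{\left(6,4 \right)}} \right)}\right) = \left(7763 - 21730\right) + \left(\left(\left(72 - 771\right) + 3649\right) - 16190\right) = -13967 + \left(\left(-699 + 3649\right) - 16190\right) = -13967 + \left(2950 - 16190\right) = -13967 - 13240 = -27207$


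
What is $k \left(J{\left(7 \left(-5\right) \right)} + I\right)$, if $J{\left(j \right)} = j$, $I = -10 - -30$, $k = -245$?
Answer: $3675$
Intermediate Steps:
$I = 20$ ($I = -10 + 30 = 20$)
$k \left(J{\left(7 \left(-5\right) \right)} + I\right) = - 245 \left(7 \left(-5\right) + 20\right) = - 245 \left(-35 + 20\right) = \left(-245\right) \left(-15\right) = 3675$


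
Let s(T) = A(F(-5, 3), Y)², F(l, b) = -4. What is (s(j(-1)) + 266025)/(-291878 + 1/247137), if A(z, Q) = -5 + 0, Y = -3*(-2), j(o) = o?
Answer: -13150159770/14426770657 ≈ -0.91151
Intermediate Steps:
Y = 6
A(z, Q) = -5
s(T) = 25 (s(T) = (-5)² = 25)
(s(j(-1)) + 266025)/(-291878 + 1/247137) = (25 + 266025)/(-291878 + 1/247137) = 266050/(-291878 + 1/247137) = 266050/(-72133853285/247137) = 266050*(-247137/72133853285) = -13150159770/14426770657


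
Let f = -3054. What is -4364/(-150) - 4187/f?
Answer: 775317/25450 ≈ 30.464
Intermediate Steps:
-4364/(-150) - 4187/f = -4364/(-150) - 4187/(-3054) = -4364*(-1/150) - 4187*(-1/3054) = 2182/75 + 4187/3054 = 775317/25450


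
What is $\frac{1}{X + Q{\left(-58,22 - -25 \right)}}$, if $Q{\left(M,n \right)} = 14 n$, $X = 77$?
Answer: $\frac{1}{735} \approx 0.0013605$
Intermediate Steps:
$\frac{1}{X + Q{\left(-58,22 - -25 \right)}} = \frac{1}{77 + 14 \left(22 - -25\right)} = \frac{1}{77 + 14 \left(22 + 25\right)} = \frac{1}{77 + 14 \cdot 47} = \frac{1}{77 + 658} = \frac{1}{735}$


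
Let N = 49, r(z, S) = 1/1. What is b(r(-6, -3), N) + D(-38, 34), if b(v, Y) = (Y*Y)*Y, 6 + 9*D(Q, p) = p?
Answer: 1058869/9 ≈ 1.1765e+5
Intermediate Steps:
r(z, S) = 1
D(Q, p) = -⅔ + p/9
b(v, Y) = Y³ (b(v, Y) = Y²*Y = Y³)
b(r(-6, -3), N) + D(-38, 34) = 49³ + (-⅔ + (⅑)*34) = 117649 + (-⅔ + 34/9) = 117649 + 28/9 = 1058869/9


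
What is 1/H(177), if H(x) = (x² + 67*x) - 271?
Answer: 1/42917 ≈ 2.3301e-5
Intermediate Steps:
H(x) = -271 + x² + 67*x
1/H(177) = 1/(-271 + 177² + 67*177) = 1/(-271 + 31329 + 11859) = 1/42917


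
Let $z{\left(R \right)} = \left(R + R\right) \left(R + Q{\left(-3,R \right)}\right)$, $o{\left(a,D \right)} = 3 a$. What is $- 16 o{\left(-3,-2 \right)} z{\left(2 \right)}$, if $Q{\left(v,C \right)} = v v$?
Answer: $6336$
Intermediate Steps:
$Q{\left(v,C \right)} = v^{2}$
$z{\left(R \right)} = 2 R \left(9 + R\right)$ ($z{\left(R \right)} = \left(R + R\right) \left(R + \left(-3\right)^{2}\right) = 2 R \left(R + 9\right) = 2 R \left(9 + R\right)$)
$- 16 o{\left(-3,-2 \right)} z{\left(2 \right)} = - 16 \cdot 3 \left(-3\right) 2 \cdot 2 \left(9 + 2\right) = \left(-16\right) \left(-9\right) 2 \cdot 2 \cdot 11 = 144 \cdot 44 = 6336$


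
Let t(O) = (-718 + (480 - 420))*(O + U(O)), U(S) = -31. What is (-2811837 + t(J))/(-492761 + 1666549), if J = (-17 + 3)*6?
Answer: -390881/167684 ≈ -2.3311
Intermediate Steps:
J = -84 (J = -14*6 = -84)
t(O) = 20398 - 658*O (t(O) = (-718 + (480 - 420))*(O - 31) = (-718 + 60)*(-31 + O) = -658*(-31 + O) = 20398 - 658*O)
(-2811837 + t(J))/(-492761 + 1666549) = (-2811837 + (20398 - 658*(-84)))/(-492761 + 1666549) = (-2811837 + (20398 + 55272))/1173788 = (-2811837 + 75670)*(1/1173788) = -2736167*1/1173788 = -390881/167684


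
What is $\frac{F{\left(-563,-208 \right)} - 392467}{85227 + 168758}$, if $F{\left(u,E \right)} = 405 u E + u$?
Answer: $\frac{9406818}{50797} \approx 185.18$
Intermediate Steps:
$F{\left(u,E \right)} = u + 405 E u$ ($F{\left(u,E \right)} = 405 E u + u = u + 405 E u$)
$\frac{F{\left(-563,-208 \right)} - 392467}{85227 + 168758} = \frac{- 563 \left(1 + 405 \left(-208\right)\right) - 392467}{85227 + 168758} = \frac{- 563 \left(1 - 84240\right) - 392467}{253985} = \left(\left(-563\right) \left(-84239\right) - 392467\right) \frac{1}{253985} = \left(47426557 - 392467\right) \frac{1}{253985} = 47034090 \cdot \frac{1}{253985} = \frac{9406818}{50797}$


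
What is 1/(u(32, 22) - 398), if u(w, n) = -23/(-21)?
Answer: -21/8335 ≈ -0.0025195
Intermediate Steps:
u(w, n) = 23/21 (u(w, n) = -23*(-1/21) = 23/21)
1/(u(32, 22) - 398) = 1/(23/21 - 398) = 1/(-8335/21) = -21/8335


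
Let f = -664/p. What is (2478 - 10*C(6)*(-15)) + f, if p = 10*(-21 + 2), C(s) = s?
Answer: 321242/95 ≈ 3381.5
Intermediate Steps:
p = -190 (p = 10*(-19) = -190)
f = 332/95 (f = -664/(-190) = -664*(-1/190) = 332/95 ≈ 3.4947)
(2478 - 10*C(6)*(-15)) + f = (2478 - 10*6*(-15)) + 332/95 = (2478 - 60*(-15)) + 332/95 = (2478 + 900) + 332/95 = 3378 + 332/95 = 321242/95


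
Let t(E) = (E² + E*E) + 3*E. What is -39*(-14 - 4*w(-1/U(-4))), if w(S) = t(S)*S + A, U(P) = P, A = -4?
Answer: -351/8 ≈ -43.875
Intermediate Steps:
t(E) = 2*E² + 3*E (t(E) = (E² + E²) + 3*E = 2*E² + 3*E)
w(S) = -4 + S²*(3 + 2*S) (w(S) = (S*(3 + 2*S))*S - 4 = S²*(3 + 2*S) - 4 = -4 + S²*(3 + 2*S))
-39*(-14 - 4*w(-1/U(-4))) = -39*(-14 - 4*(-4 + (-1/(-4))²*(3 + 2*(-1/(-4))))) = -39*(-14 - 4*(-4 + (-1*(-¼))²*(3 + 2*(-1*(-¼))))) = -39*(-14 - 4*(-4 + (¼)²*(3 + 2*(¼)))) = -39*(-14 - 4*(-4 + (3 + ½)/16)) = -39*(-14 - 4*(-4 + (1/16)*(7/2))) = -39*(-14 - 4*(-4 + 7/32)) = -39*(-14 - 4*(-121/32)) = -39*(-14 + 121/8) = -39*9/8 = -351/8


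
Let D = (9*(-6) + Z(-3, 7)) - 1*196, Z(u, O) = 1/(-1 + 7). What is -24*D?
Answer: 5996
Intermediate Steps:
Z(u, O) = ⅙ (Z(u, O) = 1/6 = ⅙)
D = -1499/6 (D = (9*(-6) + ⅙) - 1*196 = (-54 + ⅙) - 196 = -323/6 - 196 = -1499/6 ≈ -249.83)
-24*D = -24*(-1499/6) = 5996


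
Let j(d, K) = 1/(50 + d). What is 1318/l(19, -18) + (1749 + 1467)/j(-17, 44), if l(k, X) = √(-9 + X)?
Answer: 106128 - 1318*I*√3/9 ≈ 1.0613e+5 - 253.65*I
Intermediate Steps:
1318/l(19, -18) + (1749 + 1467)/j(-17, 44) = 1318/(√(-9 - 18)) + (1749 + 1467)/(1/(50 - 17)) = 1318/(√(-27)) + 3216/(1/33) = 1318/((3*I*√3)) + 3216/(1/33) = 1318*(-I*√3/9) + 3216*33 = -1318*I*√3/9 + 106128 = 106128 - 1318*I*√3/9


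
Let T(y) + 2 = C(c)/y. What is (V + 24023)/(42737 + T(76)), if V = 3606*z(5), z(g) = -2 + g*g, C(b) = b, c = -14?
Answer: 4064518/1623923 ≈ 2.5029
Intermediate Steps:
z(g) = -2 + g²
T(y) = -2 - 14/y
V = 82938 (V = 3606*(-2 + 5²) = 3606*(-2 + 25) = 3606*23 = 82938)
(V + 24023)/(42737 + T(76)) = (82938 + 24023)/(42737 + (-2 - 14/76)) = 106961/(42737 + (-2 - 14*1/76)) = 106961/(42737 + (-2 - 7/38)) = 106961/(42737 - 83/38) = 106961/(1623923/38) = 106961*(38/1623923) = 4064518/1623923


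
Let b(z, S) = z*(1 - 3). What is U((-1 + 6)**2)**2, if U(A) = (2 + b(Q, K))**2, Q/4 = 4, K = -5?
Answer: 810000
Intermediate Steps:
Q = 16 (Q = 4*4 = 16)
b(z, S) = -2*z (b(z, S) = z*(-2) = -2*z)
U(A) = 900 (U(A) = (2 - 2*16)**2 = (2 - 32)**2 = (-30)**2 = 900)
U((-1 + 6)**2)**2 = 900**2 = 810000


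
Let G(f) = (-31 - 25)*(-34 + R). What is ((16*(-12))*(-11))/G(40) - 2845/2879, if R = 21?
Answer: 501161/261989 ≈ 1.9129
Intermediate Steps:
G(f) = 728 (G(f) = (-31 - 25)*(-34 + 21) = -56*(-13) = 728)
((16*(-12))*(-11))/G(40) - 2845/2879 = ((16*(-12))*(-11))/728 - 2845/2879 = -192*(-11)*(1/728) - 2845*1/2879 = 2112*(1/728) - 2845/2879 = 264/91 - 2845/2879 = 501161/261989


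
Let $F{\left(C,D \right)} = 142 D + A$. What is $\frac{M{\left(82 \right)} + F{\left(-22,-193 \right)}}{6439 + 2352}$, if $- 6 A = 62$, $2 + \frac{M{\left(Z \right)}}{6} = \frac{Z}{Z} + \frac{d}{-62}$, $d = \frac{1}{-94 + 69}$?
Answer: $- \frac{63756916}{20439075} \approx -3.1194$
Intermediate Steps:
$d = - \frac{1}{25}$ ($d = \frac{1}{-25} = - \frac{1}{25} \approx -0.04$)
$M{\left(Z \right)} = - \frac{4647}{775}$ ($M{\left(Z \right)} = -12 + 6 \left(\frac{Z}{Z} - \frac{1}{25 \left(-62\right)}\right) = -12 + 6 \left(1 - - \frac{1}{1550}\right) = -12 + 6 \left(1 + \frac{1}{1550}\right) = -12 + 6 \cdot \frac{1551}{1550} = -12 + \frac{4653}{775} = - \frac{4647}{775}$)
$A = - \frac{31}{3}$ ($A = \left(- \frac{1}{6}\right) 62 = - \frac{31}{3} \approx -10.333$)
$F{\left(C,D \right)} = - \frac{31}{3} + 142 D$ ($F{\left(C,D \right)} = 142 D - \frac{31}{3} = - \frac{31}{3} + 142 D$)
$\frac{M{\left(82 \right)} + F{\left(-22,-193 \right)}}{6439 + 2352} = \frac{- \frac{4647}{775} + \left(- \frac{31}{3} + 142 \left(-193\right)\right)}{6439 + 2352} = \frac{- \frac{4647}{775} - \frac{82249}{3}}{8791} = \left(- \frac{4647}{775} - \frac{82249}{3}\right) \frac{1}{8791} = \left(- \frac{63756916}{2325}\right) \frac{1}{8791} = - \frac{63756916}{20439075}$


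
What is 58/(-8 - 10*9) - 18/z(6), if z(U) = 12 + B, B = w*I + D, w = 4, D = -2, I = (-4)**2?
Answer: -1514/1813 ≈ -0.83508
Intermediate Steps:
I = 16
B = 62 (B = 4*16 - 2 = 64 - 2 = 62)
z(U) = 74 (z(U) = 12 + 62 = 74)
58/(-8 - 10*9) - 18/z(6) = 58/(-8 - 10*9) - 18/74 = 58/(-8 - 90) - 18*1/74 = 58/(-98) - 9/37 = 58*(-1/98) - 9/37 = -29/49 - 9/37 = -1514/1813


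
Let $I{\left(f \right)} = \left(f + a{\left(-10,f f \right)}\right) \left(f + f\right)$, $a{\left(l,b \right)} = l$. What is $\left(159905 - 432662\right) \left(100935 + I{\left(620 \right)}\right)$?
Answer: $-233844122595$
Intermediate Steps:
$I{\left(f \right)} = 2 f \left(-10 + f\right)$ ($I{\left(f \right)} = \left(f - 10\right) \left(f + f\right) = \left(-10 + f\right) 2 f = 2 f \left(-10 + f\right)$)
$\left(159905 - 432662\right) \left(100935 + I{\left(620 \right)}\right) = \left(159905 - 432662\right) \left(100935 + 2 \cdot 620 \left(-10 + 620\right)\right) = - 272757 \left(100935 + 2 \cdot 620 \cdot 610\right) = - 272757 \left(100935 + 756400\right) = \left(-272757\right) 857335 = -233844122595$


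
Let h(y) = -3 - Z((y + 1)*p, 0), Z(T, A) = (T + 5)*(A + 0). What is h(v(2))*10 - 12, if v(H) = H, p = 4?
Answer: -42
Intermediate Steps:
Z(T, A) = A*(5 + T) (Z(T, A) = (5 + T)*A = A*(5 + T))
h(y) = -3 (h(y) = -3 - 0*(5 + (y + 1)*4) = -3 - 0*(5 + (1 + y)*4) = -3 - 0*(5 + (4 + 4*y)) = -3 - 0*(9 + 4*y) = -3 - 1*0 = -3 + 0 = -3)
h(v(2))*10 - 12 = -3*10 - 12 = -30 - 12 = -42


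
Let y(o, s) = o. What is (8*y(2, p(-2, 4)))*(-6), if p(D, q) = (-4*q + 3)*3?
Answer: -96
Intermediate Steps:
p(D, q) = 9 - 12*q (p(D, q) = (3 - 4*q)*3 = 9 - 12*q)
(8*y(2, p(-2, 4)))*(-6) = (8*2)*(-6) = 16*(-6) = -96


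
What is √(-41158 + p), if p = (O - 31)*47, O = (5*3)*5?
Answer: I*√39090 ≈ 197.71*I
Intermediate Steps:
O = 75 (O = 15*5 = 75)
p = 2068 (p = (75 - 31)*47 = 44*47 = 2068)
√(-41158 + p) = √(-41158 + 2068) = √(-39090) = I*√39090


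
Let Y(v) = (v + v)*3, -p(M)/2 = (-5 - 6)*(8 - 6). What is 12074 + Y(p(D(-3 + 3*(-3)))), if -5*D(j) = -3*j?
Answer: 12338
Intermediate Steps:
D(j) = 3*j/5 (D(j) = -(-3)*j/5 = 3*j/5)
p(M) = 44 (p(M) = -2*(-5 - 6)*(8 - 6) = -(-22)*2 = -2*(-22) = 44)
Y(v) = 6*v (Y(v) = (2*v)*3 = 6*v)
12074 + Y(p(D(-3 + 3*(-3)))) = 12074 + 6*44 = 12074 + 264 = 12338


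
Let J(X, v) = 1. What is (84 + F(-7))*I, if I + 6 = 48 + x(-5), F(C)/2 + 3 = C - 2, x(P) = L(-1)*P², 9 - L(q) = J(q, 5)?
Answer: 14520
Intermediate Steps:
L(q) = 8 (L(q) = 9 - 1*1 = 9 - 1 = 8)
x(P) = 8*P²
F(C) = -10 + 2*C (F(C) = -6 + 2*(C - 2) = -6 + 2*(-2 + C) = -6 + (-4 + 2*C) = -10 + 2*C)
I = 242 (I = -6 + (48 + 8*(-5)²) = -6 + (48 + 8*25) = -6 + (48 + 200) = -6 + 248 = 242)
(84 + F(-7))*I = (84 + (-10 + 2*(-7)))*242 = (84 + (-10 - 14))*242 = (84 - 24)*242 = 60*242 = 14520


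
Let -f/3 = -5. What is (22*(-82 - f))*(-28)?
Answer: 59752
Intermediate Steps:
f = 15 (f = -3*(-5) = 15)
(22*(-82 - f))*(-28) = (22*(-82 - 1*15))*(-28) = (22*(-82 - 15))*(-28) = (22*(-97))*(-28) = -2134*(-28) = 59752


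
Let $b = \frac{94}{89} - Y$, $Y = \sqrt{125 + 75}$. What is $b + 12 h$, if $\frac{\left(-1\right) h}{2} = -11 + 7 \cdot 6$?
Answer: $- \frac{66122}{89} - 10 \sqrt{2} \approx -757.09$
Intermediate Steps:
$h = -62$ ($h = - 2 \left(-11 + 7 \cdot 6\right) = - 2 \left(-11 + 42\right) = \left(-2\right) 31 = -62$)
$Y = 10 \sqrt{2}$ ($Y = \sqrt{200} = 10 \sqrt{2} \approx 14.142$)
$b = \frac{94}{89} - 10 \sqrt{2} \approx -13.086$
$b + 12 h = \left(\frac{94}{89} - 10 \sqrt{2}\right) + 12 \left(-62\right) = \left(\frac{94}{89} - 10 \sqrt{2}\right) - 744 = - \frac{66122}{89} - 10 \sqrt{2}$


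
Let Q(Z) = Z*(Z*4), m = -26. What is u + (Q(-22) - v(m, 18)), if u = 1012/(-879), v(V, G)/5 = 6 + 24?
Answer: 1568882/879 ≈ 1784.8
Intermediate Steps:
Q(Z) = 4*Z**2 (Q(Z) = Z*(4*Z) = 4*Z**2)
v(V, G) = 150 (v(V, G) = 5*(6 + 24) = 5*30 = 150)
u = -1012/879 (u = 1012*(-1/879) = -1012/879 ≈ -1.1513)
u + (Q(-22) - v(m, 18)) = -1012/879 + (4*(-22)**2 - 1*150) = -1012/879 + (4*484 - 150) = -1012/879 + (1936 - 150) = -1012/879 + 1786 = 1568882/879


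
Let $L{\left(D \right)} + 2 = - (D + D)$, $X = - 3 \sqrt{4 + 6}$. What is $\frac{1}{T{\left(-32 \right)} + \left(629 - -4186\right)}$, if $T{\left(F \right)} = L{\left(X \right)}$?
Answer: $\frac{4813}{23164609} - \frac{6 \sqrt{10}}{23164609} \approx 0.00020695$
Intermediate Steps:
$X = - 3 \sqrt{10} \approx -9.4868$
$L{\left(D \right)} = -2 - 2 D$ ($L{\left(D \right)} = -2 - \left(D + D\right) = -2 - 2 D$)
$T{\left(F \right)} = -2 + 6 \sqrt{10}$ ($T{\left(F \right)} = -2 - 2 \left(- 3 \sqrt{10}\right) = -2 + 6 \sqrt{10}$)
$\frac{1}{T{\left(-32 \right)} + \left(629 - -4186\right)} = \frac{1}{\left(-2 + 6 \sqrt{10}\right) + \left(629 - -4186\right)} = \frac{1}{\left(-2 + 6 \sqrt{10}\right) + \left(629 + 4186\right)} = \frac{1}{\left(-2 + 6 \sqrt{10}\right) + 4815} = \frac{1}{4813 + 6 \sqrt{10}}$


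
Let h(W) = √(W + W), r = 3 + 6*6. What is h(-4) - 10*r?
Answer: -390 + 2*I*√2 ≈ -390.0 + 2.8284*I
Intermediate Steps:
r = 39 (r = 3 + 36 = 39)
h(W) = √2*√W (h(W) = √(2*W) = √2*√W)
h(-4) - 10*r = √2*√(-4) - 10*39 = √2*(2*I) - 390 = 2*I*√2 - 390 = -390 + 2*I*√2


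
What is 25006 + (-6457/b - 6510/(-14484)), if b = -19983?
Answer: 1206300752525/48238962 ≈ 25007.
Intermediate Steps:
25006 + (-6457/b - 6510/(-14484)) = 25006 + (-6457/(-19983) - 6510/(-14484)) = 25006 + (-6457*(-1/19983) - 6510*(-1/14484)) = 25006 + (6457/19983 + 1085/2414) = 25006 + 37268753/48238962 = 1206300752525/48238962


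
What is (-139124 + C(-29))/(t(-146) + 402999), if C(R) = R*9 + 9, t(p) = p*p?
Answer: -139376/424315 ≈ -0.32847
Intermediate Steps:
t(p) = p**2
C(R) = 9 + 9*R (C(R) = 9*R + 9 = 9 + 9*R)
(-139124 + C(-29))/(t(-146) + 402999) = (-139124 + (9 + 9*(-29)))/((-146)**2 + 402999) = (-139124 + (9 - 261))/(21316 + 402999) = (-139124 - 252)/424315 = -139376*1/424315 = -139376/424315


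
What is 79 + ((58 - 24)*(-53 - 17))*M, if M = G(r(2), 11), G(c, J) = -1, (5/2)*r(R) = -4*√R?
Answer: 2459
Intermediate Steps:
r(R) = -8*√R/5 (r(R) = 2*(-4*√R)/5 = -8*√R/5)
M = -1
79 + ((58 - 24)*(-53 - 17))*M = 79 + ((58 - 24)*(-53 - 17))*(-1) = 79 + (34*(-70))*(-1) = 79 - 2380*(-1) = 79 + 2380 = 2459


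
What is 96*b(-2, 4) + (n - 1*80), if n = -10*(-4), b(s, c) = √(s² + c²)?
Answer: -40 + 192*√5 ≈ 389.33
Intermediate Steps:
b(s, c) = √(c² + s²)
n = 40
96*b(-2, 4) + (n - 1*80) = 96*√(4² + (-2)²) + (40 - 1*80) = 96*√(16 + 4) + (40 - 80) = 96*√20 - 40 = 96*(2*√5) - 40 = 192*√5 - 40 = -40 + 192*√5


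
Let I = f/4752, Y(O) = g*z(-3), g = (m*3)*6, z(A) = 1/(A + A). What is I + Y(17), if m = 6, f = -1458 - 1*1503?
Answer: -9833/528 ≈ -18.623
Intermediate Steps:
f = -2961 (f = -1458 - 1503 = -2961)
z(A) = 1/(2*A)
g = 108 (g = (6*3)*6 = 18*6 = 108)
Y(O) = -18 (Y(O) = 108*((½)/(-3)) = 108*((½)*(-⅓)) = 108*(-⅙) = -18)
I = -329/528 (I = -2961/4752 = -2961*1/4752 = -329/528 ≈ -0.62311)
I + Y(17) = -329/528 - 18 = -9833/528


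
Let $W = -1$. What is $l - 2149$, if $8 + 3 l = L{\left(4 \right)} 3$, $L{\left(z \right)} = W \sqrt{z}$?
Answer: $- \frac{6461}{3} \approx -2153.7$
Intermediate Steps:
$L{\left(z \right)} = - \sqrt{z}$
$l = - \frac{14}{3}$ ($l = - \frac{8}{3} + \frac{- \sqrt{4} \cdot 3}{3} = - \frac{8}{3} + \frac{\left(-1\right) 2 \cdot 3}{3} = - \frac{8}{3} + \frac{\left(-2\right) 3}{3} = - \frac{8}{3} + \frac{1}{3} \left(-6\right) = - \frac{8}{3} - 2 = - \frac{14}{3} \approx -4.6667$)
$l - 2149 = - \frac{14}{3} - 2149 = - \frac{6461}{3}$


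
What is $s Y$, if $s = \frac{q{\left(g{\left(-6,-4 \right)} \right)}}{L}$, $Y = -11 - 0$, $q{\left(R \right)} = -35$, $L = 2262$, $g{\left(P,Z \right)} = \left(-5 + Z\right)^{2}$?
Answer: $\frac{385}{2262} \approx 0.1702$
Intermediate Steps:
$Y = -11$ ($Y = -11 + 0 = -11$)
$s = - \frac{35}{2262} \approx -0.015473$
$s Y = \left(- \frac{35}{2262}\right) \left(-11\right) = \frac{385}{2262}$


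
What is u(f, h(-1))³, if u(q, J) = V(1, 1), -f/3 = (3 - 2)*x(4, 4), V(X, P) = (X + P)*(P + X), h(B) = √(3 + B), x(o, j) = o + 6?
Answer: 64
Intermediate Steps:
x(o, j) = 6 + o
V(X, P) = (P + X)² (V(X, P) = (P + X)*(P + X) = (P + X)²)
f = -30 (f = -3*(3 - 2)*(6 + 4) = -3*10 = -30)
u(q, J) = 4 (u(q, J) = (1 + 1)² = 2² = 4)
u(f, h(-1))³ = 4³ = 64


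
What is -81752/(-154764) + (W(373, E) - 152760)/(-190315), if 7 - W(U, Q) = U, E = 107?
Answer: 9814256036/7363477665 ≈ 1.3328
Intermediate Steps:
W(U, Q) = 7 - U
-81752/(-154764) + (W(373, E) - 152760)/(-190315) = -81752/(-154764) + ((7 - 1*373) - 152760)/(-190315) = -81752*(-1/154764) + ((7 - 373) - 152760)*(-1/190315) = 20438/38691 + (-366 - 152760)*(-1/190315) = 20438/38691 - 153126*(-1/190315) = 20438/38691 + 153126/190315 = 9814256036/7363477665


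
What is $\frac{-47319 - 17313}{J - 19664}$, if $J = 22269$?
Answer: $- \frac{64632}{2605} \approx -24.811$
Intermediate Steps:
$\frac{-47319 - 17313}{J - 19664} = \frac{-47319 - 17313}{22269 - 19664} = - \frac{64632}{2605}$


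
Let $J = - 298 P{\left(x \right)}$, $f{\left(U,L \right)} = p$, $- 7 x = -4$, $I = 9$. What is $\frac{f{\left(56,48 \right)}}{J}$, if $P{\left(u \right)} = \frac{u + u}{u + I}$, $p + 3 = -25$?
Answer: $\frac{469}{596} \approx 0.78691$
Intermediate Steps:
$p = -28$ ($p = -3 - 25 = -28$)
$x = \frac{4}{7}$ ($x = \left(- \frac{1}{7}\right) \left(-4\right) = \frac{4}{7} \approx 0.57143$)
$f{\left(U,L \right)} = -28$
$P{\left(u \right)} = \frac{2 u}{9 + u}$ ($P{\left(u \right)} = \frac{u + u}{u + 9} = \frac{2 u}{9 + u}$)
$J = - \frac{2384}{67}$ ($J = - 298 \cdot 2 \cdot \frac{4}{7} \frac{1}{9 + \frac{4}{7}} = - 298 \cdot 2 \cdot \frac{4}{7} \frac{1}{\frac{67}{7}} = - 298 \cdot 2 \cdot \frac{4}{7} \cdot \frac{7}{67} = \left(-298\right) \frac{8}{67} = - \frac{2384}{67} \approx -35.582$)
$\frac{f{\left(56,48 \right)}}{J} = - \frac{28}{- \frac{2384}{67}} = \left(-28\right) \left(- \frac{67}{2384}\right) = \frac{469}{596}$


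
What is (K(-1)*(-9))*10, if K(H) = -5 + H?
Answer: 540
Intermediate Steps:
(K(-1)*(-9))*10 = ((-5 - 1)*(-9))*10 = -6*(-9)*10 = 54*10 = 540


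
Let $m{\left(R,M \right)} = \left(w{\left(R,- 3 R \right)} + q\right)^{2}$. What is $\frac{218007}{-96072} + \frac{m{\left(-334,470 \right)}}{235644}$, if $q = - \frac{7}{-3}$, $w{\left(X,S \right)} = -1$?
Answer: $- \frac{38528903035}{16979092776} \approx -2.2692$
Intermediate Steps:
$q = \frac{7}{3}$ ($q = \left(-7\right) \left(- \frac{1}{3}\right) = \frac{7}{3} \approx 2.3333$)
$m{\left(R,M \right)} = \frac{16}{9}$ ($m{\left(R,M \right)} = \left(-1 + \frac{7}{3}\right)^{2} = \left(\frac{4}{3}\right)^{2} = \frac{16}{9}$)
$\frac{218007}{-96072} + \frac{m{\left(-334,470 \right)}}{235644} = \frac{218007}{-96072} + \frac{16}{9 \cdot 235644} = 218007 \left(- \frac{1}{96072}\right) + \frac{16}{9} \cdot \frac{1}{235644} = - \frac{72669}{32024} + \frac{4}{530199} = - \frac{38528903035}{16979092776}$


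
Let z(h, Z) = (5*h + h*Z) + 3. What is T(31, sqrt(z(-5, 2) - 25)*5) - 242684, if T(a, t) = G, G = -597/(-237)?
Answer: -19171837/79 ≈ -2.4268e+5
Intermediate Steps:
z(h, Z) = 3 + 5*h + Z*h (z(h, Z) = (5*h + Z*h) + 3 = 3 + 5*h + Z*h)
G = 199/79 (G = -597*(-1/237) = 199/79 ≈ 2.5190)
T(a, t) = 199/79
T(31, sqrt(z(-5, 2) - 25)*5) - 242684 = 199/79 - 242684 = -19171837/79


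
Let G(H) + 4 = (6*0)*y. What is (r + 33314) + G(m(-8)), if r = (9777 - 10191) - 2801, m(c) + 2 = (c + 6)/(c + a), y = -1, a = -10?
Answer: 30095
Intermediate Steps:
m(c) = -2 + (6 + c)/(-10 + c) (m(c) = -2 + (c + 6)/(c - 10) = -2 + (6 + c)/(-10 + c))
r = -3215 (r = -414 - 2801 = -3215)
G(H) = -4 (G(H) = -4 + (6*0)*(-1) = -4 + 0*(-1) = -4 + 0 = -4)
(r + 33314) + G(m(-8)) = (-3215 + 33314) - 4 = 30099 - 4 = 30095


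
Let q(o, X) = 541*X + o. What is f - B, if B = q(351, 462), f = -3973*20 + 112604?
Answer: -217149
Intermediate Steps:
f = 33144 (f = -79460 + 112604 = 33144)
q(o, X) = o + 541*X
B = 250293 (B = 351 + 541*462 = 351 + 249942 = 250293)
f - B = 33144 - 1*250293 = 33144 - 250293 = -217149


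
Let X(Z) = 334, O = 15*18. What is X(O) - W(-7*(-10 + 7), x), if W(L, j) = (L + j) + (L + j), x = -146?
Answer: 584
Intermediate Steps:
W(L, j) = 2*L + 2*j
O = 270
X(O) - W(-7*(-10 + 7), x) = 334 - (2*(-7*(-10 + 7)) + 2*(-146)) = 334 - (2*(-7*(-3)) - 292) = 334 - (2*21 - 292) = 334 - (42 - 292) = 334 - 1*(-250) = 334 + 250 = 584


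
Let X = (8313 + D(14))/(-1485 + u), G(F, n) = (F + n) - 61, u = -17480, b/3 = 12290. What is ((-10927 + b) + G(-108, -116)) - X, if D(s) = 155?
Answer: 486612438/18965 ≈ 25658.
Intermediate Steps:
b = 36870 (b = 3*12290 = 36870)
G(F, n) = -61 + F + n
X = -8468/18965 (X = (8313 + 155)/(-1485 - 17480) = 8468/(-18965) = 8468*(-1/18965) = -8468/18965 ≈ -0.44651)
((-10927 + b) + G(-108, -116)) - X = ((-10927 + 36870) + (-61 - 108 - 116)) - 1*(-8468/18965) = (25943 - 285) + 8468/18965 = 25658 + 8468/18965 = 486612438/18965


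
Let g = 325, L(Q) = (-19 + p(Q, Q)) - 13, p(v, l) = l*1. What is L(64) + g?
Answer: 357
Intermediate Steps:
p(v, l) = l
L(Q) = -32 + Q (L(Q) = (-19 + Q) - 13 = -32 + Q)
L(64) + g = (-32 + 64) + 325 = 32 + 325 = 357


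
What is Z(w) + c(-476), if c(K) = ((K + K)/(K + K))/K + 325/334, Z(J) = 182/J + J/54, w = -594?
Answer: -244010785/23609124 ≈ -10.335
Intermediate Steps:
Z(J) = 182/J + J/54 (Z(J) = 182/J + J*(1/54) = 182/J + J/54)
c(K) = 325/334 + 1/K (c(K) = ((2*K)/((2*K)))/K + 325*(1/334) = ((2*K)*(1/(2*K)))/K + 325/334 = 1/K + 325/334 = 325/334 + 1/K)
Z(w) + c(-476) = (182/(-594) + (1/54)*(-594)) + (325/334 + 1/(-476)) = (182*(-1/594) - 11) + (325/334 - 1/476) = (-91/297 - 11) + 77183/79492 = -3358/297 + 77183/79492 = -244010785/23609124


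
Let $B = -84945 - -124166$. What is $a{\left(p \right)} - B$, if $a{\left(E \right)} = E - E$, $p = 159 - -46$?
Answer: $-39221$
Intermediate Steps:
$p = 205$ ($p = 159 + 46 = 205$)
$B = 39221$ ($B = -84945 + 124166 = 39221$)
$a{\left(E \right)} = 0$
$a{\left(p \right)} - B = 0 - 39221 = -39221$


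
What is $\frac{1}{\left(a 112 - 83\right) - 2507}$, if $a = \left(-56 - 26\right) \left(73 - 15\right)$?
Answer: $- \frac{1}{535262} \approx -1.8682 \cdot 10^{-6}$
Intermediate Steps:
$a = -4756$ ($a = \left(-82\right) 58 = -4756$)
$\frac{1}{\left(a 112 - 83\right) - 2507} = \frac{1}{\left(\left(-4756\right) 112 - 83\right) - 2507} = \frac{1}{\left(-532672 - 83\right) - 2507} = \frac{1}{-532755 - 2507} = \frac{1}{-535262} = - \frac{1}{535262}$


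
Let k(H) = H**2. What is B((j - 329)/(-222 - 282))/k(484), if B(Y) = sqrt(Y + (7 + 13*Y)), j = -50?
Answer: sqrt(631)/1405536 ≈ 1.7872e-5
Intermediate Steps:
B(Y) = sqrt(7 + 14*Y)
B((j - 329)/(-222 - 282))/k(484) = sqrt(7 + 14*((-50 - 329)/(-222 - 282)))/(484**2) = sqrt(7 + 14*(-379/(-504)))/234256 = sqrt(7 + 14*(-379*(-1/504)))*(1/234256) = sqrt(7 + 14*(379/504))*(1/234256) = sqrt(7 + 379/36)*(1/234256) = sqrt(631/36)*(1/234256) = (sqrt(631)/6)*(1/234256) = sqrt(631)/1405536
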